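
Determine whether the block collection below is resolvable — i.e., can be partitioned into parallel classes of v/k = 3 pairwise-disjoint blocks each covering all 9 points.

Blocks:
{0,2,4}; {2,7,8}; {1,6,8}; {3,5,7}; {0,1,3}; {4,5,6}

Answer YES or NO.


v = 9, block size k = 3, number of blocks = 6.
For resolvability, blocks must partition into parallel classes of size v/k = 3.
Total blocks must therefore be a multiple of 3: 6 = 3·2 + 0 ⇒ divisible ✓.
Greedy packing gives 2 candidate class(es). Each should be a full parallel class (size 3, covers all 9 points).
  Class 1 (3 blocks): {0,2,4}; {1,6,8}; {3,5,7}. Points covered: [0, 1, 2, 3, 4, 5, 6, 7, 8].
  Class 2 (3 blocks): {2,7,8}; {0,1,3}; {4,5,6}. Points covered: [0, 1, 2, 3, 4, 5, 6, 7, 8].
All classes full (size 3)? YES. All classes cover every point? YES.
Resolvable? YES.

YES


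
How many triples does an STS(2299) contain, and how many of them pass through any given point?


An STS(v) is a 2-(v, 3, 1) BIBD: block size k = 3, λ = 1.
Replication: r(k − 1) = λ(v − 1) ⇒ r·2 = 2299 − 1 = 2298 ⇒ r = 1149.
Block count: b = v(v − 1)/6 = 2299·2298/6 = 5283102/6 = 880517.

r = 1149, b = 880517.


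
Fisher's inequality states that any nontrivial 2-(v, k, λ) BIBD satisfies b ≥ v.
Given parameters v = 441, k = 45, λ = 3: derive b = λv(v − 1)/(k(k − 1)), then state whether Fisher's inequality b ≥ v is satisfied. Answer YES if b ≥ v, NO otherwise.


r = λ(v − 1)/(k − 1) = 3·440/44 = 30.
b = vr/k = 441·30/45 = 294.
Fisher's inequality: b ≥ v ⇔ 294 ≥ 441? NO.

NO


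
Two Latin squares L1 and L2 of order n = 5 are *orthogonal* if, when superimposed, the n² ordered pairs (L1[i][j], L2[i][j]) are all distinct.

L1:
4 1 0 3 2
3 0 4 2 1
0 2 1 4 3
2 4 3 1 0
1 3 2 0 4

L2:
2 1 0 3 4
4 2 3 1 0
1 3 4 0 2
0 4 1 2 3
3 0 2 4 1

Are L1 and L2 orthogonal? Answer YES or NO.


Form the n² = 25 superimposed pairs (L1[i][j], L2[i][j]), row by row (rows and columns indexed from 0):
row 0: (4,2) (1,1) (0,0) (3,3) (2,4)
row 1: (3,4) (0,2) (4,3) (2,1) (1,0)
row 2: (0,1) (2,3) (1,4) (4,0) (3,2)
row 3: (2,0) (4,4) (3,1) (1,2) (0,3)
row 4: (1,3) (3,0) (2,2) (0,4) (4,1)
Orthogonality requires all 25 pairs distinct.
Check by first coordinate: for each symbol s of L1, list the L2 entries in the n cells where L1 = s; they must all differ.
  L1 = 0: L2 entries (in reading order) 0, 2, 1, 3, 4 — all 5 distinct ✓
  L1 = 1: L2 entries (in reading order) 1, 0, 4, 2, 3 — all 5 distinct ✓
  L1 = 2: L2 entries (in reading order) 4, 1, 3, 0, 2 — all 5 distinct ✓
  L1 = 3: L2 entries (in reading order) 3, 4, 2, 1, 0 — all 5 distinct ✓
  L1 = 4: L2 entries (in reading order) 2, 3, 0, 4, 1 — all 5 distinct ✓
Every symbol of L1 meets every symbol of L2 exactly once, so all 25 pairs are distinct (25 of 25).
Conclusion: YES.

YES


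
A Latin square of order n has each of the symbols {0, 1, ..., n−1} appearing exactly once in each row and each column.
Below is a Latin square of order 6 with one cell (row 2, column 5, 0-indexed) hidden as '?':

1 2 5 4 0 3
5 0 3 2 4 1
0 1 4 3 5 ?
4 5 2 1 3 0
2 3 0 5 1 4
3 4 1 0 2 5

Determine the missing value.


Row 2 contains symbols [0, 1, 3, 4, 5] — missing [2].
Column 5 contains symbols [0, 1, 3, 4, 5] — missing [2].
The missing symbol must appear in both missing sets; intersection = [2].
Therefore the hidden value is 2.

Missing value = 2.


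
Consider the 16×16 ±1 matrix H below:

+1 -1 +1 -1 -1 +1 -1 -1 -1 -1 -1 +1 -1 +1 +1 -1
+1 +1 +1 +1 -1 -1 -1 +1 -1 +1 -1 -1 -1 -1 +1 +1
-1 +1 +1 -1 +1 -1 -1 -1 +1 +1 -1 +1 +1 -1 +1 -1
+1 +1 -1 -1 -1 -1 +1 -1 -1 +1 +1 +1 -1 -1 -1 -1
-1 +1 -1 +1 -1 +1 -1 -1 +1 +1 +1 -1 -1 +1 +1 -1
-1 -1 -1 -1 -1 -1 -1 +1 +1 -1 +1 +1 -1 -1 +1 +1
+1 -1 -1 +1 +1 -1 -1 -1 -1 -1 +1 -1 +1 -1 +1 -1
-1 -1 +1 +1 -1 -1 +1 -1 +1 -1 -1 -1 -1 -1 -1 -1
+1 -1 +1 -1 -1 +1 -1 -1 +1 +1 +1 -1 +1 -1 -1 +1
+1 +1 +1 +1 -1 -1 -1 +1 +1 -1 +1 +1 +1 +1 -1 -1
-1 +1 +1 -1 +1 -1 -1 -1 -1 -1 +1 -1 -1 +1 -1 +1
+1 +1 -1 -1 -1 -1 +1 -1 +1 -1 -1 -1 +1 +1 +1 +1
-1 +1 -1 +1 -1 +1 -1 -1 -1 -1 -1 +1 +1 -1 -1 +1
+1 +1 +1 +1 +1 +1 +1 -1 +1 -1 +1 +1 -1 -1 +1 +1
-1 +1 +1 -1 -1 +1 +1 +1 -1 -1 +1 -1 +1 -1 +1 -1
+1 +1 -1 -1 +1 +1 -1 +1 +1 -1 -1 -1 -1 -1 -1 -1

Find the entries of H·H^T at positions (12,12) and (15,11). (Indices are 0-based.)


Row 11 of H: [1, 1, -1, -1, -1, -1, 1, -1, 1, -1, -1, -1, 1, 1, 1, 1].
Row 12 of H: [-1, 1, -1, 1, -1, 1, -1, -1, -1, -1, -1, 1, 1, -1, -1, 1].
Row 15 of H: [1, 1, -1, -1, 1, 1, -1, 1, 1, -1, -1, -1, -1, -1, -1, -1].
(H·H^T)[12][12] = Σ_j H[12][j]·H[12][j] = (-1)² + (1)² + (-1)² + (1)² + (-1)² + (1)² + (-1)² + (-1)² + (-1)² + (-1)² + (-1)² + (1)² + (1)² + (-1)² + (-1)² + (1)² = 1 + 1 + 1 + 1 + 1 + 1 + 1 + 1 + 1 + 1 + 1 + 1 + 1 + 1 + 1 + 1 = 16.
(H·H^T)[15][11] = Σ_j H[15][j]·H[11][j] = (1)·(1) + (1)·(1) + (-1)·(-1) + (-1)·(-1) + (1)·(-1) + (1)·(-1) + (-1)·(1) + (1)·(-1) + (1)·(1) + (-1)·(-1) + (-1)·(-1) + (-1)·(-1) + (-1)·(1) + (-1)·(1) + (-1)·(1) + (-1)·(1) = 1 + 1 + 1 + 1 + -1 + -1 + -1 + -1 + 1 + 1 + 1 + 1 + -1 + -1 + -1 + -1 = 0.
So rows 15 and 11 are orthogonal; the diagonal entry equals n = 16.

(12,12) entry = 16; (15,11) entry = 0.


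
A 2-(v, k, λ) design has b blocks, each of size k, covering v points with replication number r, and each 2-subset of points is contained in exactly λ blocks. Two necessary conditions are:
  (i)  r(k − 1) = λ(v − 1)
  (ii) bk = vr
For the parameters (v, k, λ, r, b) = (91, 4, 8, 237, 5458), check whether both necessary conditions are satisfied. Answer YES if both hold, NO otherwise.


Condition (i): r(k − 1) = 237·3 = 711; λ(v − 1) = 8·90 = 720. Match? NO.
Condition (ii): bk = 5458·4 = 21832; vr = 91·237 = 21567. Match? NO.
Both conditions hold? NO.

NO


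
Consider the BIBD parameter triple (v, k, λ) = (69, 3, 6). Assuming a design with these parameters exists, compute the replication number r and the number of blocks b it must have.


Any 2-(v, k, λ) BIBD satisfies two necessary conditions:
  (i)  Each point sits in r blocks, and counting incidences through any fixed point gives r(k − 1) = λ(v − 1), so r = λ(v − 1)/(k − 1).
  (ii) Total incidences bk = vr, so b = vr/k.
Step 1: r = λ(v − 1)/(k − 1) = 6·(69 − 1)/(3 − 1) = 6·68/2 = 408/2 = 204.
Step 2: b = vr/k = 69·204/3 = 14076/3 = 4692.
Check integrality: r = 204 ∈ Z ✓, b = 4692 ∈ Z ✓.
(These identities are necessary conditions: they determine r and b for any design with these parameters, but do not by themselves prove that one exists.)

r = 204, b = 4692.


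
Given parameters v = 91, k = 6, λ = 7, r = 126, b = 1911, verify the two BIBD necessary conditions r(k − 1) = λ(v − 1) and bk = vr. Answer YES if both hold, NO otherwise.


Condition (i): r(k − 1) = 126·5 = 630; λ(v − 1) = 7·90 = 630. Match? YES.
Condition (ii): bk = 1911·6 = 11466; vr = 91·126 = 11466. Match? YES.
Both conditions hold? YES.

YES


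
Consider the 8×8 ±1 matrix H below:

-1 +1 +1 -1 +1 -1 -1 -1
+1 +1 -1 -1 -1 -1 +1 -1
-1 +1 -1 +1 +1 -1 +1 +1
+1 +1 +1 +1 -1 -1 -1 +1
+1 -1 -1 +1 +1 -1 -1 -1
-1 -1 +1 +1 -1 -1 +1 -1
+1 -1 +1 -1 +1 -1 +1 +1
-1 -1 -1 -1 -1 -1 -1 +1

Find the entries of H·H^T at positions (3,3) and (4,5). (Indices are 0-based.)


Row 3 of H: [1, 1, 1, 1, -1, -1, -1, 1].
Row 4 of H: [1, -1, -1, 1, 1, -1, -1, -1].
Row 5 of H: [-1, -1, 1, 1, -1, -1, 1, -1].
(H·H^T)[3][3] = Σ_j H[3][j]·H[3][j] = (1)² + (1)² + (1)² + (1)² + (-1)² + (-1)² + (-1)² + (1)² = 1 + 1 + 1 + 1 + 1 + 1 + 1 + 1 = 8.
(H·H^T)[4][5] = Σ_j H[4][j]·H[5][j] = (1)·(-1) + (-1)·(-1) + (-1)·(1) + (1)·(1) + (1)·(-1) + (-1)·(-1) + (-1)·(1) + (-1)·(-1) = -1 + 1 + -1 + 1 + -1 + 1 + -1 + 1 = 0.
So rows 4 and 5 are orthogonal; the diagonal entry equals n = 8.

(3,3) entry = 8; (4,5) entry = 0.


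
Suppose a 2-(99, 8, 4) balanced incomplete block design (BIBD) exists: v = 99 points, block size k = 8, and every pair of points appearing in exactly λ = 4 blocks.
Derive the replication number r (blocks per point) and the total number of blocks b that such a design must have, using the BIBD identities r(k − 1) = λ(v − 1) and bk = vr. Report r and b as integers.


Any 2-(v, k, λ) BIBD satisfies two necessary conditions:
  (i)  Each point sits in r blocks, and counting incidences through any fixed point gives r(k − 1) = λ(v − 1), so r = λ(v − 1)/(k − 1).
  (ii) Total incidences bk = vr, so b = vr/k.
Step 1: r = λ(v − 1)/(k − 1) = 4·(99 − 1)/(8 − 1) = 4·98/7 = 392/7 = 56.
Step 2: b = vr/k = 99·56/8 = 5544/8 = 693.
Check integrality: r = 56 ∈ Z ✓, b = 693 ∈ Z ✓.
(These identities are necessary conditions: they determine r and b for any design with these parameters, but do not by themselves prove that one exists.)

r = 56, b = 693.


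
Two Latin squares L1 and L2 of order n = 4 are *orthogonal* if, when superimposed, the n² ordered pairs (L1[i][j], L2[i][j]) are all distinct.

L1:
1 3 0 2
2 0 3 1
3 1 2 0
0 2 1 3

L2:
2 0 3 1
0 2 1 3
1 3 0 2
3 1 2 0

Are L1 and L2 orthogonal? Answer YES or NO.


Form the n² = 16 superimposed pairs (L1[i][j], L2[i][j]), row by row (rows and columns indexed from 0):
row 0: (1,2) (3,0) (0,3) (2,1)
row 1: (2,0) (0,2) (3,1) (1,3)
row 2: (3,1) (1,3) (2,0) (0,2)
row 3: (0,3) (2,1) (1,2) (3,0)
Orthogonality requires all 16 pairs distinct.
But the pair (3,1) repeats: cell (1,2) has L1 = 3, L2 = 1, and cell (2,0) has L1 = 3, L2 = 1.
A repeated pair means some other pair never occurs (only 8 distinct pairs out of 16), so the squares are not orthogonal.
Conclusion: NO.

NO


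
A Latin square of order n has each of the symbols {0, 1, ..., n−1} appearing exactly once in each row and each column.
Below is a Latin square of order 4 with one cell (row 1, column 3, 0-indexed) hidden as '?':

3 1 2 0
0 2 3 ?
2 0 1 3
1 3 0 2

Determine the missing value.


Row 1 contains symbols [0, 2, 3] — missing [1].
Column 3 contains symbols [0, 2, 3] — missing [1].
The missing symbol must appear in both missing sets; intersection = [1].
Therefore the hidden value is 1.

Missing value = 1.


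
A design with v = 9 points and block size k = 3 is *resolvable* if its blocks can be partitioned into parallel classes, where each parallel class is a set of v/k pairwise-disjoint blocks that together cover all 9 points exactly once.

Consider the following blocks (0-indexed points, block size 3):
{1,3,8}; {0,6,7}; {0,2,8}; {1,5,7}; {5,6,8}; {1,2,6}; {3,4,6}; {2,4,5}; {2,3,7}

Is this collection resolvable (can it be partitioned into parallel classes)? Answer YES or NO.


v = 9, block size k = 3, number of blocks = 9.
For resolvability, blocks must partition into parallel classes of size v/k = 3.
Total blocks must therefore be a multiple of 3: 9 = 3·3 + 0 ⇒ divisible ✓.
Consider block {5,6,8}. The only other block(s) in the collection disjoint from it are {2,3,7} — just 1 block(s). Any parallel class containing {5,6,8} would need 2 other blocks each disjoint from it, so no parallel class of size 3 can contain {5,6,8}.
Since every block must belong to some parallel class in a resolution, the collection cannot be partitioned into parallel classes.
Resolvable? NO.

NO


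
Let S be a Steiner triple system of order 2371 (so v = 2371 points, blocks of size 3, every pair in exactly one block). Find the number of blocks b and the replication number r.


An STS(v) is a 2-(v, 3, 1) BIBD: block size k = 3, λ = 1.
Replication: r(k − 1) = λ(v − 1) ⇒ r·2 = 2371 − 1 = 2370 ⇒ r = 1185.
Block count: b = v(v − 1)/6 = 2371·2370/6 = 5619270/6 = 936545.
(Check via bk = vr: 936545·3 = 2809635 = 2371·1185 = 2809635 ✓.)

r = 1185, b = 936545.


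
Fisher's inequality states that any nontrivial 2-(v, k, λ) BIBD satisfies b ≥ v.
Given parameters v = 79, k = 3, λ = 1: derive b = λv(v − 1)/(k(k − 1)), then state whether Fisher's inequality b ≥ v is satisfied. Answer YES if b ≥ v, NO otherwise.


r = λ(v − 1)/(k − 1) = 1·78/2 = 39.
b = vr/k = 79·39/3 = 1027.
Fisher's inequality: b ≥ v ⇔ 1027 ≥ 79? YES.

YES


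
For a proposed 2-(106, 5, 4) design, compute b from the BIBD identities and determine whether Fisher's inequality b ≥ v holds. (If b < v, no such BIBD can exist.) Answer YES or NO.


b = λv(v − 1)/(k(k − 1)) = 4·106·105/(5·4) = 44520/20 = 2226.
Compare with v = 106: b ≥ v, so Fisher's inequality holds.

YES


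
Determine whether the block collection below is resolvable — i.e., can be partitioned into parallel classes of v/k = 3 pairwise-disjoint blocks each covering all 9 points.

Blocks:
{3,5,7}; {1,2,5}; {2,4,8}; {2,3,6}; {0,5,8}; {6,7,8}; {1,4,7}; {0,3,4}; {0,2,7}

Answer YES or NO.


v = 9, block size k = 3, number of blocks = 9.
For resolvability, blocks must partition into parallel classes of size v/k = 3.
Total blocks must therefore be a multiple of 3: 9 = 3·3 + 0 ⇒ divisible ✓.
Consider block {3,5,7}. The only other block(s) in the collection disjoint from it are {2,4,8} — just 1 block(s). Any parallel class containing {3,5,7} would need 2 other blocks each disjoint from it, so no parallel class of size 3 can contain {3,5,7}.
Since every block must belong to some parallel class in a resolution, the collection cannot be partitioned into parallel classes.
Resolvable? NO.

NO


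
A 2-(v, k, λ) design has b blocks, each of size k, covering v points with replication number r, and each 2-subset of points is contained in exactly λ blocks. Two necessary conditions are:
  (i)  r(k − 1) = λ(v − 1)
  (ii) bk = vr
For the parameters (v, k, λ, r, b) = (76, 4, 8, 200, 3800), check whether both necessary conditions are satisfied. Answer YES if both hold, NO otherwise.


Condition (i): r(k − 1) = 200·3 = 600; λ(v − 1) = 8·75 = 600. Match? YES.
Condition (ii): bk = 3800·4 = 15200; vr = 76·200 = 15200. Match? YES.
Both conditions hold? YES.

YES


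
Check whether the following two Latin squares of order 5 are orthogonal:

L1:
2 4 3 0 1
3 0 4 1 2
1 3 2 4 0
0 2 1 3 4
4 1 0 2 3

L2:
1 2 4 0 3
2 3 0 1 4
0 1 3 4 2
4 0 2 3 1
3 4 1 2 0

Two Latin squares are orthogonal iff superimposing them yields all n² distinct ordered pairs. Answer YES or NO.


Form the n² = 25 superimposed pairs (L1[i][j], L2[i][j]), row by row (rows and columns indexed from 0):
row 0: (2,1) (4,2) (3,4) (0,0) (1,3)
row 1: (3,2) (0,3) (4,0) (1,1) (2,4)
row 2: (1,0) (3,1) (2,3) (4,4) (0,2)
row 3: (0,4) (2,0) (1,2) (3,3) (4,1)
row 4: (4,3) (1,4) (0,1) (2,2) (3,0)
Orthogonality requires all 25 pairs distinct.
Check by first coordinate: for each symbol s of L1, list the L2 entries in the n cells where L1 = s; they must all differ.
  L1 = 0: L2 entries (in reading order) 0, 3, 2, 4, 1 — all 5 distinct ✓
  L1 = 1: L2 entries (in reading order) 3, 1, 0, 2, 4 — all 5 distinct ✓
  L1 = 2: L2 entries (in reading order) 1, 4, 3, 0, 2 — all 5 distinct ✓
  L1 = 3: L2 entries (in reading order) 4, 2, 1, 3, 0 — all 5 distinct ✓
  L1 = 4: L2 entries (in reading order) 2, 0, 4, 1, 3 — all 5 distinct ✓
Every symbol of L1 meets every symbol of L2 exactly once, so all 25 pairs are distinct (25 of 25).
Conclusion: YES.

YES


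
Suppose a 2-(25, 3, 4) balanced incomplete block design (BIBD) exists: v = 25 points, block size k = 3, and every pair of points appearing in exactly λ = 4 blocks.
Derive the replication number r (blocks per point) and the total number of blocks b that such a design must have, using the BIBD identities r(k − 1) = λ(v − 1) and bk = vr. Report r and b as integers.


Any 2-(v, k, λ) BIBD satisfies two necessary conditions:
  (i)  Each point sits in r blocks, and counting incidences through any fixed point gives r(k − 1) = λ(v − 1), so r = λ(v − 1)/(k − 1).
  (ii) Total incidences bk = vr, so b = vr/k.
Step 1: r = λ(v − 1)/(k − 1) = 4·(25 − 1)/(3 − 1) = 4·24/2 = 96/2 = 48.
Step 2: b = vr/k = 25·48/3 = 1200/3 = 400.
Check integrality: r = 48 ∈ Z ✓, b = 400 ∈ Z ✓.
(These identities are necessary conditions: they determine r and b for any design with these parameters, but do not by themselves prove that one exists.)

r = 48, b = 400.


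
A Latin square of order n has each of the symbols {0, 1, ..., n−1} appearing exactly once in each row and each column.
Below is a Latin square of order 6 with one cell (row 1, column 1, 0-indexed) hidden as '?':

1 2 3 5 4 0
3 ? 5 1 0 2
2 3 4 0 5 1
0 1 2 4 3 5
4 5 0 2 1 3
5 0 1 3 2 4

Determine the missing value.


Row 1 contains symbols [0, 1, 2, 3, 5] — missing [4].
Column 1 contains symbols [0, 1, 2, 3, 5] — missing [4].
The missing symbol must appear in both missing sets; intersection = [4].
Therefore the hidden value is 4.

Missing value = 4.


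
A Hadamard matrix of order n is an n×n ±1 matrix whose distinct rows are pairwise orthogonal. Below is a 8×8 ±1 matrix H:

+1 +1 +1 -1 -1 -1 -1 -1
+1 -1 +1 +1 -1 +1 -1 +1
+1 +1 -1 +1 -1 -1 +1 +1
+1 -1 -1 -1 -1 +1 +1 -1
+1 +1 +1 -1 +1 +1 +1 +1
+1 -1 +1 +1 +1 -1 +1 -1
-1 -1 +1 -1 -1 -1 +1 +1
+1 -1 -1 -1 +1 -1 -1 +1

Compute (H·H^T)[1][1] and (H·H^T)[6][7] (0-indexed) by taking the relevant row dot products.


Row 1 of H: [1, -1, 1, 1, -1, 1, -1, 1].
Row 6 of H: [-1, -1, 1, -1, -1, -1, 1, 1].
Row 7 of H: [1, -1, -1, -1, 1, -1, -1, 1].
(H·H^T)[1][1] = Σ_j H[1][j]·H[1][j] = (1)² + (-1)² + (1)² + (1)² + (-1)² + (1)² + (-1)² + (1)² = 1 + 1 + 1 + 1 + 1 + 1 + 1 + 1 = 8.
(H·H^T)[6][7] = Σ_j H[6][j]·H[7][j] = (-1)·(1) + (-1)·(-1) + (1)·(-1) + (-1)·(-1) + (-1)·(1) + (-1)·(-1) + (1)·(-1) + (1)·(1) = -1 + 1 + -1 + 1 + -1 + 1 + -1 + 1 = 0.
So rows 6 and 7 are orthogonal; the diagonal entry equals n = 8.

(1,1) entry = 8; (6,7) entry = 0.


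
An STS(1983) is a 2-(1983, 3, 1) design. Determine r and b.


An STS(v) is a 2-(v, 3, 1) BIBD: block size k = 3, λ = 1.
Replication: r(k − 1) = λ(v − 1) ⇒ r·2 = 1983 − 1 = 1982 ⇒ r = 991.
Block count: bk = vr ⇒ b·3 = 1983·991 = 1965153 ⇒ b = 655051.
(Check via b = v(v − 1)/6 = 1983·1982/6 = 3930306/6 = 655051.)

r = 991, b = 655051.


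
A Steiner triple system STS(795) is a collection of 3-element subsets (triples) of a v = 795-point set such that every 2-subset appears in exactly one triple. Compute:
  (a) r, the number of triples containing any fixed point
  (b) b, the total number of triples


An STS(v) is a 2-(v, 3, 1) BIBD: block size k = 3, λ = 1.
Replication: r(k − 1) = λ(v − 1) ⇒ r·2 = 795 − 1 = 794 ⇒ r = 397.
Block count: b = v(v − 1)/6 = 795·794/6 = 631230/6 = 105205.

r = 397, b = 105205.


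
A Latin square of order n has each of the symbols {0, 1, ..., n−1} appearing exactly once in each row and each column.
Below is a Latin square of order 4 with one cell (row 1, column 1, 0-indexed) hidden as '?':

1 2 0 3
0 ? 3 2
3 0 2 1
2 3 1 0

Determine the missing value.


Row 1 contains symbols [0, 2, 3] — missing [1].
Column 1 contains symbols [0, 2, 3] — missing [1].
The missing symbol must appear in both missing sets; intersection = [1].
Therefore the hidden value is 1.

Missing value = 1.


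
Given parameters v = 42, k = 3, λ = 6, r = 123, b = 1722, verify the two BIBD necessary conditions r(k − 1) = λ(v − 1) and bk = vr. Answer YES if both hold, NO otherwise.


Condition (i): r(k − 1) = 123·2 = 246; λ(v − 1) = 6·41 = 246. Match? YES.
Condition (ii): bk = 1722·3 = 5166; vr = 42·123 = 5166. Match? YES.
Both conditions hold? YES.

YES


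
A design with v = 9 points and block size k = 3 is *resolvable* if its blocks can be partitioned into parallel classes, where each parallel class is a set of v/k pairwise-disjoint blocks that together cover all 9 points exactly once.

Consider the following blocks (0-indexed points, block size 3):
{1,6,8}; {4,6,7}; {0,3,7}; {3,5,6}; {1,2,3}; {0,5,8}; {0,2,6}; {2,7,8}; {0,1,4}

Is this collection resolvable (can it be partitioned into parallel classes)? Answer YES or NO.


v = 9, block size k = 3, number of blocks = 9.
For resolvability, blocks must partition into parallel classes of size v/k = 3.
Total blocks must therefore be a multiple of 3: 9 = 3·3 + 0 ⇒ divisible ✓.
Consider block {1,6,8}. The only other block(s) in the collection disjoint from it are {0,3,7} — just 1 block(s). Any parallel class containing {1,6,8} would need 2 other blocks each disjoint from it, so no parallel class of size 3 can contain {1,6,8}.
Since every block must belong to some parallel class in a resolution, the collection cannot be partitioned into parallel classes.
Resolvable? NO.

NO


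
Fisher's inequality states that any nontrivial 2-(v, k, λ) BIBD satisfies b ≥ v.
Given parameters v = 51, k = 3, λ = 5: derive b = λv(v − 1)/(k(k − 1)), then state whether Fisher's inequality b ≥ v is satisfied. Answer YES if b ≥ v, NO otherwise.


b = λv(v − 1)/(k(k − 1)) = 5·51·50/(3·2) = 12750/6 = 2125.
Compare with v = 51: b ≥ v, so Fisher's inequality holds.

YES


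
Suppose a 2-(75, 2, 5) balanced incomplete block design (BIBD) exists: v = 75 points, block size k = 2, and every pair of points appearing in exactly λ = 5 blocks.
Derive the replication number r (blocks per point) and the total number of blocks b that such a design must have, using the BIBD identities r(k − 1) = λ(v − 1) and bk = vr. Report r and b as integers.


Any 2-(v, k, λ) BIBD satisfies two necessary conditions:
  (i)  Each point sits in r blocks, and counting incidences through any fixed point gives r(k − 1) = λ(v − 1), so r = λ(v − 1)/(k − 1).
  (ii) Total incidences bk = vr, so b = vr/k.
Step 1: r = λ(v − 1)/(k − 1) = 5·(75 − 1)/(2 − 1) = 5·74/1 = 370/1 = 370.
Step 2: b = vr/k = 75·370/2 = 27750/2 = 13875.
Check integrality: r = 370 ∈ Z ✓, b = 13875 ∈ Z ✓.
(These identities are necessary conditions: they determine r and b for any design with these parameters, but do not by themselves prove that one exists.)

r = 370, b = 13875.


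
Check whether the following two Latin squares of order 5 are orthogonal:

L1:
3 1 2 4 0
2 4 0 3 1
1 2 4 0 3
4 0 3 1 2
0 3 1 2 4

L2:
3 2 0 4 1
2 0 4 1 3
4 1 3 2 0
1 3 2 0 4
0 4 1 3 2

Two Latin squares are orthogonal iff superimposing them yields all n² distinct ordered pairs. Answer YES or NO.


Form the n² = 25 superimposed pairs (L1[i][j], L2[i][j]), row by row (rows and columns indexed from 0):
row 0: (3,3) (1,2) (2,0) (4,4) (0,1)
row 1: (2,2) (4,0) (0,4) (3,1) (1,3)
row 2: (1,4) (2,1) (4,3) (0,2) (3,0)
row 3: (4,1) (0,3) (3,2) (1,0) (2,4)
row 4: (0,0) (3,4) (1,1) (2,3) (4,2)
Orthogonality requires all 25 pairs distinct.
Check by first coordinate: for each symbol s of L1, list the L2 entries in the n cells where L1 = s; they must all differ.
  L1 = 0: L2 entries (in reading order) 1, 4, 2, 3, 0 — all 5 distinct ✓
  L1 = 1: L2 entries (in reading order) 2, 3, 4, 0, 1 — all 5 distinct ✓
  L1 = 2: L2 entries (in reading order) 0, 2, 1, 4, 3 — all 5 distinct ✓
  L1 = 3: L2 entries (in reading order) 3, 1, 0, 2, 4 — all 5 distinct ✓
  L1 = 4: L2 entries (in reading order) 4, 0, 3, 1, 2 — all 5 distinct ✓
Every symbol of L1 meets every symbol of L2 exactly once, so all 25 pairs are distinct (25 of 25).
Conclusion: YES.

YES


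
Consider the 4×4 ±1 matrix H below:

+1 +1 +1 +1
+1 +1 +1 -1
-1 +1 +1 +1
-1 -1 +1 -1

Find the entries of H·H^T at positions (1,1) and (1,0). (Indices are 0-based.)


Row 0 of H: [1, 1, 1, 1].
Row 1 of H: [1, 1, 1, -1].
(H·H^T)[1][1] = Σ_j H[1][j]·H[1][j] = (1)² + (1)² + (1)² + (-1)² = 1 + 1 + 1 + 1 = 4.
(H·H^T)[1][0] = Σ_j H[1][j]·H[0][j] = (1)·(1) + (1)·(1) + (1)·(1) + (-1)·(1) = 1 + 1 + 1 + -1 = 2.
Rows 1 and 0 are not orthogonal (dot product = 2 ≠ 0), so H is not a Hadamard matrix.

(1,1) entry = 4; (1,0) entry = 2.


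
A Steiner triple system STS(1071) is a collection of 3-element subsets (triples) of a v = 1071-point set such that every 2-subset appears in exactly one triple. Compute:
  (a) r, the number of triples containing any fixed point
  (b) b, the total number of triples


An STS(v) is a 2-(v, 3, 1) BIBD: block size k = 3, λ = 1.
Replication: r(k − 1) = λ(v − 1) ⇒ r·2 = 1071 − 1 = 1070 ⇒ r = 535.
Block count: bk = vr ⇒ b·3 = 1071·535 = 572985 ⇒ b = 190995.

r = 535, b = 190995.


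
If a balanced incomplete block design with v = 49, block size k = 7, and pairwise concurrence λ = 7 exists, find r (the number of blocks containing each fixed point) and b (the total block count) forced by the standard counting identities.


Any 2-(v, k, λ) BIBD satisfies two necessary conditions:
  (i)  Each point sits in r blocks, and counting incidences through any fixed point gives r(k − 1) = λ(v − 1), so r = λ(v − 1)/(k − 1).
  (ii) Total incidences bk = vr, so b = vr/k.
Step 1: r = λ(v − 1)/(k − 1) = 7·(49 − 1)/(7 − 1) = 7·48/6 = 336/6 = 56.
Step 2: b = vr/k = 49·56/7 = 2744/7 = 392.
Check integrality: r = 56 ∈ Z ✓, b = 392 ∈ Z ✓.
(These identities are necessary conditions: they determine r and b for any design with these parameters, but do not by themselves prove that one exists.)

r = 56, b = 392.


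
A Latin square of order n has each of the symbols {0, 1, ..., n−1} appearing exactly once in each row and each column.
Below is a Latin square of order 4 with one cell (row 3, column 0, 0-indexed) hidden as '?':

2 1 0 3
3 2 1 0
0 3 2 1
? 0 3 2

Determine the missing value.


Row 3 contains symbols [0, 2, 3] — missing [1].
Column 0 contains symbols [0, 2, 3] — missing [1].
The missing symbol must appear in both missing sets; intersection = [1].
Therefore the hidden value is 1.

Missing value = 1.


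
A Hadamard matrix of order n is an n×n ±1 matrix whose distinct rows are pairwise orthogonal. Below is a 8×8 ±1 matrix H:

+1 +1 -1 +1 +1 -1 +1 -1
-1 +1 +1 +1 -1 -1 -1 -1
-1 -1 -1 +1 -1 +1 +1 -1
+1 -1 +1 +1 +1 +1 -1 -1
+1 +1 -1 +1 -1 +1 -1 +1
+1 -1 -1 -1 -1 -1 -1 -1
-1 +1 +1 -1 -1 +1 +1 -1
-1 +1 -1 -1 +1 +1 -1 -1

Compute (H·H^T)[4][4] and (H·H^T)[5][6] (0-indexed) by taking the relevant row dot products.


Row 4 of H: [1, 1, -1, 1, -1, 1, -1, 1].
Row 5 of H: [1, -1, -1, -1, -1, -1, -1, -1].
Row 6 of H: [-1, 1, 1, -1, -1, 1, 1, -1].
(H·H^T)[4][4] = Σ_j H[4][j]·H[4][j] = (1)² + (1)² + (-1)² + (1)² + (-1)² + (1)² + (-1)² + (1)² = 1 + 1 + 1 + 1 + 1 + 1 + 1 + 1 = 8.
(H·H^T)[5][6] = Σ_j H[5][j]·H[6][j] = (1)·(-1) + (-1)·(1) + (-1)·(1) + (-1)·(-1) + (-1)·(-1) + (-1)·(1) + (-1)·(1) + (-1)·(-1) = -1 + -1 + -1 + 1 + 1 + -1 + -1 + 1 = -2.
Rows 5 and 6 are not orthogonal (dot product = -2 ≠ 0), so H is not a Hadamard matrix.

(4,4) entry = 8; (5,6) entry = -2.


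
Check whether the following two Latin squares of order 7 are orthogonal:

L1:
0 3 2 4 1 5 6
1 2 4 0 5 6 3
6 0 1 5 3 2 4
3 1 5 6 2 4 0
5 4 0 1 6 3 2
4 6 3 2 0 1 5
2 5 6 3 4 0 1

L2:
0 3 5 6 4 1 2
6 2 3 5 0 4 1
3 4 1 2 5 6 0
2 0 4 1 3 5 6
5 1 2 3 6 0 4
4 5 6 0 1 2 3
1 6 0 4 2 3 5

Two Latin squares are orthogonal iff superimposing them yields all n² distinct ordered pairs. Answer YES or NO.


Form the n² = 49 superimposed pairs (L1[i][j], L2[i][j]), row by row (rows and columns indexed from 0):
row 0: (0,0) (3,3) (2,5) (4,6) (1,4) (5,1) (6,2)
row 1: (1,6) (2,2) (4,3) (0,5) (5,0) (6,4) (3,1)
row 2: (6,3) (0,4) (1,1) (5,2) (3,5) (2,6) (4,0)
row 3: (3,2) (1,0) (5,4) (6,1) (2,3) (4,5) (0,6)
row 4: (5,5) (4,1) (0,2) (1,3) (6,6) (3,0) (2,4)
row 5: (4,4) (6,5) (3,6) (2,0) (0,1) (1,2) (5,3)
row 6: (2,1) (5,6) (6,0) (3,4) (4,2) (0,3) (1,5)
Orthogonality requires all 49 pairs distinct.
Check by first coordinate: for each symbol s of L1, list the L2 entries in the n cells where L1 = s; they must all differ.
  L1 = 0: L2 entries (in reading order) 0, 5, 4, 6, 2, 1, 3 — all 7 distinct ✓
  L1 = 1: L2 entries (in reading order) 4, 6, 1, 0, 3, 2, 5 — all 7 distinct ✓
  L1 = 2: L2 entries (in reading order) 5, 2, 6, 3, 4, 0, 1 — all 7 distinct ✓
  L1 = 3: L2 entries (in reading order) 3, 1, 5, 2, 0, 6, 4 — all 7 distinct ✓
  L1 = 4: L2 entries (in reading order) 6, 3, 0, 5, 1, 4, 2 — all 7 distinct ✓
  L1 = 5: L2 entries (in reading order) 1, 0, 2, 4, 5, 3, 6 — all 7 distinct ✓
  L1 = 6: L2 entries (in reading order) 2, 4, 3, 1, 6, 5, 0 — all 7 distinct ✓
Every symbol of L1 meets every symbol of L2 exactly once, so all 49 pairs are distinct (49 of 49).
Conclusion: YES.

YES


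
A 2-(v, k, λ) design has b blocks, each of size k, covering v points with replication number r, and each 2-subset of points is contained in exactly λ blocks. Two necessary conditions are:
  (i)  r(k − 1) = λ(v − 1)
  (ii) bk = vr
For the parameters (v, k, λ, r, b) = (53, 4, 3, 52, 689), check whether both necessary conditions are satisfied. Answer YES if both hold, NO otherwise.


Condition (i): r(k − 1) = 52·3 = 156; λ(v − 1) = 3·52 = 156. Match? YES.
Condition (ii): bk = 689·4 = 2756; vr = 53·52 = 2756. Match? YES.
Both conditions hold? YES.

YES


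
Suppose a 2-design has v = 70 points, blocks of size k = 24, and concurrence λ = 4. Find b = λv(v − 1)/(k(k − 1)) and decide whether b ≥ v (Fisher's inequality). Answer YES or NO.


r = λ(v − 1)/(k − 1) = 4·69/23 = 12.
b = vr/k = 70·12/24 = 35.
Fisher's inequality: b ≥ v ⇔ 35 ≥ 70? NO.

NO


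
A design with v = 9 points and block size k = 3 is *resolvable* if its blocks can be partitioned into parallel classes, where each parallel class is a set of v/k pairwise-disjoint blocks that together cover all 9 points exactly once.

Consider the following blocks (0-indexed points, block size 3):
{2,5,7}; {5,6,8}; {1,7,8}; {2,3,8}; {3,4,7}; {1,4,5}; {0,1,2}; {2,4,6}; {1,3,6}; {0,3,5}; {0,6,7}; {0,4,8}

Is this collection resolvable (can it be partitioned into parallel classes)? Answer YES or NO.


v = 9, block size k = 3, number of blocks = 12.
For resolvability, blocks must partition into parallel classes of size v/k = 3.
Total blocks must therefore be a multiple of 3: 12 = 3·4 + 0 ⇒ divisible ✓.
Greedy packing gives 4 candidate class(es). Each should be a full parallel class (size 3, covers all 9 points).
  Class 1 (3 blocks): {2,5,7}; {1,3,6}; {0,4,8}. Points covered: [0, 1, 2, 3, 4, 5, 6, 7, 8].
  Class 2 (3 blocks): {5,6,8}; {3,4,7}; {0,1,2}. Points covered: [0, 1, 2, 3, 4, 5, 6, 7, 8].
  Class 3 (3 blocks): {1,7,8}; {2,4,6}; {0,3,5}. Points covered: [0, 1, 2, 3, 4, 5, 6, 7, 8].
  Class 4 (3 blocks): {2,3,8}; {1,4,5}; {0,6,7}. Points covered: [0, 1, 2, 3, 4, 5, 6, 7, 8].
All classes full (size 3)? YES. All classes cover every point? YES.
Resolvable? YES.

YES


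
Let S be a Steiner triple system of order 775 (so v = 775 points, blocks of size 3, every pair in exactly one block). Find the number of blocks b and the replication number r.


An STS(v) is a 2-(v, 3, 1) BIBD: block size k = 3, λ = 1.
Replication: r(k − 1) = λ(v − 1) ⇒ r·2 = 775 − 1 = 774 ⇒ r = 387.
Block count: b = v(v − 1)/6 = 775·774/6 = 599850/6 = 99975.
(Check via bk = vr: 99975·3 = 299925 = 775·387 = 299925 ✓.)

r = 387, b = 99975.


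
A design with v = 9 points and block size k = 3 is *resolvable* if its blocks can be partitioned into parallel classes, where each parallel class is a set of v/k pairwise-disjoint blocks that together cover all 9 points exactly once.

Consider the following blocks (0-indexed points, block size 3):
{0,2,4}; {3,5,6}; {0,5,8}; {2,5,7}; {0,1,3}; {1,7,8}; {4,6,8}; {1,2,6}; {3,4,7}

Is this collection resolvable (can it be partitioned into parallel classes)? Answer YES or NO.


v = 9, block size k = 3, number of blocks = 9.
For resolvability, blocks must partition into parallel classes of size v/k = 3.
Total blocks must therefore be a multiple of 3: 9 = 3·3 + 0 ⇒ divisible ✓.
Greedy packing gives 3 candidate class(es). Each should be a full parallel class (size 3, covers all 9 points).
  Class 1 (3 blocks): {0,2,4}; {3,5,6}; {1,7,8}. Points covered: [0, 1, 2, 3, 4, 5, 6, 7, 8].
  Class 2 (3 blocks): {0,5,8}; {1,2,6}; {3,4,7}. Points covered: [0, 1, 2, 3, 4, 5, 6, 7, 8].
  Class 3 (3 blocks): {2,5,7}; {0,1,3}; {4,6,8}. Points covered: [0, 1, 2, 3, 4, 5, 6, 7, 8].
All classes full (size 3)? YES. All classes cover every point? YES.
Resolvable? YES.

YES


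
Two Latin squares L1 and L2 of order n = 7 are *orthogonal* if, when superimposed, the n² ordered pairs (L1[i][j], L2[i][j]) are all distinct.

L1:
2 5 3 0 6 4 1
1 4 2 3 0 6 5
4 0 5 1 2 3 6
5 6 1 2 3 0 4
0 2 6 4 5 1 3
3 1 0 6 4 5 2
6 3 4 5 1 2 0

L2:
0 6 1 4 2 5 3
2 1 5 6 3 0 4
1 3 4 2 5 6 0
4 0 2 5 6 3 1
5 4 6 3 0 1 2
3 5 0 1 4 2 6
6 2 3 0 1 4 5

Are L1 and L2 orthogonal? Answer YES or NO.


Form the n² = 49 superimposed pairs (L1[i][j], L2[i][j]), row by row (rows and columns indexed from 0):
row 0: (2,0) (5,6) (3,1) (0,4) (6,2) (4,5) (1,3)
row 1: (1,2) (4,1) (2,5) (3,6) (0,3) (6,0) (5,4)
row 2: (4,1) (0,3) (5,4) (1,2) (2,5) (3,6) (6,0)
row 3: (5,4) (6,0) (1,2) (2,5) (3,6) (0,3) (4,1)
row 4: (0,5) (2,4) (6,6) (4,3) (5,0) (1,1) (3,2)
row 5: (3,3) (1,5) (0,0) (6,1) (4,4) (5,2) (2,6)
row 6: (6,6) (3,2) (4,3) (5,0) (1,1) (2,4) (0,5)
Orthogonality requires all 49 pairs distinct.
But the pair (4,1) repeats: cell (1,1) has L1 = 4, L2 = 1, and cell (2,0) has L1 = 4, L2 = 1.
A repeated pair means some other pair never occurs (only 28 distinct pairs out of 49), so the squares are not orthogonal.
Conclusion: NO.

NO


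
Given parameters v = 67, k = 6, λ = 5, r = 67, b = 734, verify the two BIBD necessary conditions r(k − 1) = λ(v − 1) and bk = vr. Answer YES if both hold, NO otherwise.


Condition (i): r(k − 1) = 67·5 = 335; λ(v − 1) = 5·66 = 330. Match? NO.
Condition (ii): bk = 734·6 = 4404; vr = 67·67 = 4489. Match? NO.
Both conditions hold? NO.

NO


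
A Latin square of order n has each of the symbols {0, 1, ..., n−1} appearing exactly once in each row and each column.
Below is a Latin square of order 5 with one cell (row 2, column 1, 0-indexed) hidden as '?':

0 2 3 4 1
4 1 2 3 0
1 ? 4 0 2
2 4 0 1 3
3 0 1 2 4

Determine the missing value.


Row 2 contains symbols [0, 1, 2, 4] — missing [3].
Column 1 contains symbols [0, 1, 2, 4] — missing [3].
The missing symbol must appear in both missing sets; intersection = [3].
Therefore the hidden value is 3.

Missing value = 3.


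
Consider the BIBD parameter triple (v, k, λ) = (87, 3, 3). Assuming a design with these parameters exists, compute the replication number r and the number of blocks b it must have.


Any 2-(v, k, λ) BIBD satisfies two necessary conditions:
  (i)  Each point sits in r blocks, and counting incidences through any fixed point gives r(k − 1) = λ(v − 1), so r = λ(v − 1)/(k − 1).
  (ii) Total incidences bk = vr, so b = vr/k.
Step 1: r = λ(v − 1)/(k − 1) = 3·(87 − 1)/(3 − 1) = 3·86/2 = 258/2 = 129.
Step 2: b = vr/k = 87·129/3 = 11223/3 = 3741.
Check integrality: r = 129 ∈ Z ✓, b = 3741 ∈ Z ✓.
(These identities are necessary conditions: they determine r and b for any design with these parameters, but do not by themselves prove that one exists.)

r = 129, b = 3741.


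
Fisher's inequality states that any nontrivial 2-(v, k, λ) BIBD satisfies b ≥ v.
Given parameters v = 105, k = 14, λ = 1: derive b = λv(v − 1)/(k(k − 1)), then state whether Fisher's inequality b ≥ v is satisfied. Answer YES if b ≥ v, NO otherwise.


r = λ(v − 1)/(k − 1) = 1·104/13 = 8.
b = vr/k = 105·8/14 = 60.
Fisher's inequality: b ≥ v ⇔ 60 ≥ 105? NO.

NO


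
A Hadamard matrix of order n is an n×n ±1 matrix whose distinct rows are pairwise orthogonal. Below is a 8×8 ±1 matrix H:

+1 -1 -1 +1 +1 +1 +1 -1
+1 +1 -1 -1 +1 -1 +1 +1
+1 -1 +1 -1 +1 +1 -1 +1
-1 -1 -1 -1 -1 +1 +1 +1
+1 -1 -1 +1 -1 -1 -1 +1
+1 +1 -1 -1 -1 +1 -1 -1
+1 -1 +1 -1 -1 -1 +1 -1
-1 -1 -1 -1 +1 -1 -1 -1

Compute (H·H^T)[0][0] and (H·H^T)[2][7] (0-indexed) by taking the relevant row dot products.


Row 0 of H: [1, -1, -1, 1, 1, 1, 1, -1].
Row 2 of H: [1, -1, 1, -1, 1, 1, -1, 1].
Row 7 of H: [-1, -1, -1, -1, 1, -1, -1, -1].
(H·H^T)[0][0] = Σ_j H[0][j]·H[0][j] = (1)² + (-1)² + (-1)² + (1)² + (1)² + (1)² + (1)² + (-1)² = 1 + 1 + 1 + 1 + 1 + 1 + 1 + 1 = 8.
(H·H^T)[2][7] = Σ_j H[2][j]·H[7][j] = (1)·(-1) + (-1)·(-1) + (1)·(-1) + (-1)·(-1) + (1)·(1) + (1)·(-1) + (-1)·(-1) + (1)·(-1) = -1 + 1 + -1 + 1 + 1 + -1 + 1 + -1 = 0.
So rows 2 and 7 are orthogonal; the diagonal entry equals n = 8.

(0,0) entry = 8; (2,7) entry = 0.


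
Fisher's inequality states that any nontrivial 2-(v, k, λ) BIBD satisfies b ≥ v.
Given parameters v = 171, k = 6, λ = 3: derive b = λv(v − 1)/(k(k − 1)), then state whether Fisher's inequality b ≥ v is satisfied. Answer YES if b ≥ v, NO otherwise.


b = λv(v − 1)/(k(k − 1)) = 3·171·170/(6·5) = 87210/30 = 2907.
Compare with v = 171: b ≥ v, so Fisher's inequality holds.

YES


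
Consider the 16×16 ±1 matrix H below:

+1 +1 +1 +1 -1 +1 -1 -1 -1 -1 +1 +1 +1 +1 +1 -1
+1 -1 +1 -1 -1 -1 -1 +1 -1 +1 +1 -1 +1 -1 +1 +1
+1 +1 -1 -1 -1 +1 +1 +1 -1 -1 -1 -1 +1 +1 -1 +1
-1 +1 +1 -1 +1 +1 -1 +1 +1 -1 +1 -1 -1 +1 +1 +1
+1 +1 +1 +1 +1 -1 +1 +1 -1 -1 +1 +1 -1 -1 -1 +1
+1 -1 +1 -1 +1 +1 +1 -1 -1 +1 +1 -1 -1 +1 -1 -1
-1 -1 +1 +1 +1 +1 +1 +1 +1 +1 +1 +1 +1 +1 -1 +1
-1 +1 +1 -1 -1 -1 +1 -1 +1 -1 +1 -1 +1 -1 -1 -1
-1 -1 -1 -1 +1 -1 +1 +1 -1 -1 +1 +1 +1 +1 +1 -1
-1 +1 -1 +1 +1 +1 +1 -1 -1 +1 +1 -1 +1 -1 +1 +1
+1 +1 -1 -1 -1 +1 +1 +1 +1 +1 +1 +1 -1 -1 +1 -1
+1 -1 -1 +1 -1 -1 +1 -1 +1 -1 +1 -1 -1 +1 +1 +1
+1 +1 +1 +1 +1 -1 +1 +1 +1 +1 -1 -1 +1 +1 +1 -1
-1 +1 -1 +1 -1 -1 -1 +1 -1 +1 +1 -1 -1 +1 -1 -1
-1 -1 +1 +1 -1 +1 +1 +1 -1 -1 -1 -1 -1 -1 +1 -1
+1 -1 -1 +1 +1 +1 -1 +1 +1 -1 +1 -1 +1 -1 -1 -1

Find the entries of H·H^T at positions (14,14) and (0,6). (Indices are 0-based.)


Row 0 of H: [1, 1, 1, 1, -1, 1, -1, -1, -1, -1, 1, 1, 1, 1, 1, -1].
Row 6 of H: [-1, -1, 1, 1, 1, 1, 1, 1, 1, 1, 1, 1, 1, 1, -1, 1].
Row 14 of H: [-1, -1, 1, 1, -1, 1, 1, 1, -1, -1, -1, -1, -1, -1, 1, -1].
(H·H^T)[14][14] = Σ_j H[14][j]·H[14][j] = (-1)² + (-1)² + (1)² + (1)² + (-1)² + (1)² + (1)² + (1)² + (-1)² + (-1)² + (-1)² + (-1)² + (-1)² + (-1)² + (1)² + (-1)² = 1 + 1 + 1 + 1 + 1 + 1 + 1 + 1 + 1 + 1 + 1 + 1 + 1 + 1 + 1 + 1 = 16.
(H·H^T)[0][6] = Σ_j H[0][j]·H[6][j] = (1)·(-1) + (1)·(-1) + (1)·(1) + (1)·(1) + (-1)·(1) + (1)·(1) + (-1)·(1) + (-1)·(1) + (-1)·(1) + (-1)·(1) + (1)·(1) + (1)·(1) + (1)·(1) + (1)·(1) + (1)·(-1) + (-1)·(1) = -1 + -1 + 1 + 1 + -1 + 1 + -1 + -1 + -1 + -1 + 1 + 1 + 1 + 1 + -1 + -1 = -2.
Rows 0 and 6 are not orthogonal (dot product = -2 ≠ 0), so H is not a Hadamard matrix.

(14,14) entry = 16; (0,6) entry = -2.


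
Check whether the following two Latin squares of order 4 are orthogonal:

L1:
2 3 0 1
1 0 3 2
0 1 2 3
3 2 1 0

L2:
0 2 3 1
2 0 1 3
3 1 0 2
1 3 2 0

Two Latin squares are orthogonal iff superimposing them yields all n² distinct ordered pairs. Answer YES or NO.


Form the n² = 16 superimposed pairs (L1[i][j], L2[i][j]), row by row (rows and columns indexed from 0):
row 0: (2,0) (3,2) (0,3) (1,1)
row 1: (1,2) (0,0) (3,1) (2,3)
row 2: (0,3) (1,1) (2,0) (3,2)
row 3: (3,1) (2,3) (1,2) (0,0)
Orthogonality requires all 16 pairs distinct.
But the pair (0,3) repeats: cell (0,2) has L1 = 0, L2 = 3, and cell (2,0) has L1 = 0, L2 = 3.
A repeated pair means some other pair never occurs (only 8 distinct pairs out of 16), so the squares are not orthogonal.
Conclusion: NO.

NO


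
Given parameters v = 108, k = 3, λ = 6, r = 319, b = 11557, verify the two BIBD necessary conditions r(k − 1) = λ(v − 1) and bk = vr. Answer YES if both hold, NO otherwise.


Condition (i): r(k − 1) = 319·2 = 638; λ(v − 1) = 6·107 = 642. Match? NO.
Condition (ii): bk = 11557·3 = 34671; vr = 108·319 = 34452. Match? NO.
Both conditions hold? NO.

NO


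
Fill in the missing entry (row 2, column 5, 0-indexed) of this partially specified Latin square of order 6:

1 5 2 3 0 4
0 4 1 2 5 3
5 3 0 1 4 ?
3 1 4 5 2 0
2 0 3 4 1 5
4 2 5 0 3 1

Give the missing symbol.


Row 2 contains symbols [0, 1, 3, 4, 5] — missing [2].
Column 5 contains symbols [0, 1, 3, 4, 5] — missing [2].
The missing symbol must appear in both missing sets; intersection = [2].
Therefore the hidden value is 2.

Missing value = 2.


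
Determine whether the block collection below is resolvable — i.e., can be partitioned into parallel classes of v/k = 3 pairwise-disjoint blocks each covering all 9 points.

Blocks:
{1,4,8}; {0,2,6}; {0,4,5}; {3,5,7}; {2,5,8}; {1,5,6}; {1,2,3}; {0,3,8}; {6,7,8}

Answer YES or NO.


v = 9, block size k = 3, number of blocks = 9.
For resolvability, blocks must partition into parallel classes of size v/k = 3.
Total blocks must therefore be a multiple of 3: 9 = 3·3 + 0 ⇒ divisible ✓.
Consider block {2,5,8}. It intersects every other block in the collection, so no parallel class of size 3 can contain it.
Since every block must belong to some parallel class in a resolution, the collection cannot be partitioned into parallel classes.
Resolvable? NO.

NO
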